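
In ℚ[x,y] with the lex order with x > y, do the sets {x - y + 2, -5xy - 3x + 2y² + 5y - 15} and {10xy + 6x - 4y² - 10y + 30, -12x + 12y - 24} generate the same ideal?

Yes, the ideals are equal.

For a fixed monomial order, each ideal has a unique reduced Gröbner basis; comparing bases decides equality.
Buchberger on the first generating set:
f_1 = x - y + 2, LT = x.
f_2 = -5xy - 3x + 2y² + 5y - 15, LT = xy.

S(f_1,f_2): lcm = xy. S = -⅗x - ⅗y² + 3y - 3.
  reduce S modulo (f_1, f_2):
  remainder -⅗y² + 12/5y - 9/5 ≠ 0; add g_3 = -⅗y² + 12/5y - 9/5 to the basis.

The other S-polynomials (S(f_1,g_3), S(f_2,g_3)) all reduce to 0 modulo the current basis, so we have a Gröbner basis.
Inter-reduce: drop elements whose leading term is divisible by another's, tail-reduce, and make monic.
Reduced Gröbner basis: {x - y + 2, y² - 4y + 3}.

Buchberger on the second generating set:
h_1 = 10xy + 6x - 4y² - 10y + 30, LT = xy.
h_2 = -12x + 12y - 24, LT = x.

S(h_1,h_2): lcm = xy. S = ⅗x + ⅗y² - 3y + 3.
  reduce S modulo (h_1, h_2):
  remainder ⅗y² - 12/5y + 9/5 ≠ 0; add k_3 = ⅗y² - 12/5y + 9/5 to the basis.

The other S-polynomials (S(h_1,k_3), S(h_2,k_3)) all reduce to 0 modulo the current basis, so we have a Gröbner basis.
Inter-reduce: drop elements whose leading term is divisible by another's, tail-reduce, and make monic.
Reduced Gröbner basis: {x - y + 2, y² - 4y + 3}.

These coincide, so the ideals are equal.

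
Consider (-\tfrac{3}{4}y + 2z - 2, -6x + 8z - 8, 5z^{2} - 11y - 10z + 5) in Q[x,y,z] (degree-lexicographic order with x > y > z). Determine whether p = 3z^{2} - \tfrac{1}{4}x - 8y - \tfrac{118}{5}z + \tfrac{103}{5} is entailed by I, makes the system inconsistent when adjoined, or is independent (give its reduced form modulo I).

First compute the reduced Gröbner basis of I by Buchberger's algorithm.
f_1 = -\tfrac{3}{4}y + 2z - 2, LT = y.
f_2 = -6x + 8z - 8, LT = x.
f_3 = 5z^{2} - 11y - 10z + 5, LT = z^{2}.

The S-polynomials (S(f_1,f_2), S(f_1,f_3), S(f_2,f_3)) all reduce to 0 modulo the current basis, so we have a Gröbner basis.
Inter-reduce: drop elements whose leading term is divisible by another's, tail-reduce, and make monic.
Reduced Gröbner basis: {z^{2} - \tfrac{118}{15}z + \tfrac{103}{15}, x - \tfrac{4}{3}z + \tfrac{4}{3}, y - \tfrac{8}{3}z + \tfrac{8}{3}}.
Label its elements g_1 = z^{2} - \tfrac{118}{15}z + \tfrac{103}{15}, g_2 = x - \tfrac{4}{3}z + \tfrac{4}{3}, g_3 = y - \tfrac{8}{3}z + \tfrac{8}{3}.

Reduce p = 3z^{2} - \tfrac{1}{4}x - 8y - \tfrac{118}{5}z + \tfrac{103}{5} modulo G:
  leading term z^{2}: subtract (3)·g_1 from 3z^{2} - \tfrac{1}{4}x - 8y - \tfrac{118}{5}z + \tfrac{103}{5} → -\tfrac{1}{4}x - 8y
  leading term x: subtract (-\tfrac{1}{4})·g_2 from -\tfrac{1}{4}x - 8y → -8y - \tfrac{1}{3}z + \tfrac{1}{3}
  leading term y: subtract (-8)·g_3 from -8y - \tfrac{1}{3}z + \tfrac{1}{3} → -\tfrac{65}{3}z + \tfrac{65}{3}
  leading term z: no divisor's leading term divides it; move -\tfrac{65}{3}z to the remainder.
  leading term 1: no divisor's leading term divides it; move \tfrac{65}{3} to the remainder.
  normal form = -\tfrac{65}{3}z + \tfrac{65}{3}.
The normal form is nonzero, so p ∉ I. Since p minus its normal form lies in I, I + (p) = I + (r) where r = -\tfrac{65}{3}z + \tfrac{65}{3}; decide whether this ideal is the whole ring.
Run Buchberger on G together with r (pairs among the g_i already reduce to 0 since G is a Gröbner basis):
g_1 = z^{2} - \tfrac{118}{15}z + \tfrac{103}{15}, LT = z^{2}.
g_2 = x - \tfrac{4}{3}z + \tfrac{4}{3}, LT = x.
g_3 = y - \tfrac{8}{3}z + \tfrac{8}{3}, LT = y.
r = -\tfrac{65}{3}z + \tfrac{65}{3}, LT = z.

The S-polynomials (S(g_1,g_2), S(g_1,g_3), S(g_1,r), S(g_2,g_3), S(g_2,r), S(g_3,r)) all reduce to 0 modulo the current basis, so we have a Gröbner basis.
Inter-reduce: drop elements whose leading term is divisible by another's, tail-reduce, and make monic.
Reduced Gröbner basis: {x, y, z - 1}.
The reduced Gröbner basis of I + (p) is {x, y, z - 1} ≠ {1}, a proper ideal, so the enlarged system stays consistent: p is independent of I, with normal form -\tfrac{65}{3}z + \tfrac{65}{3}.

3z^{2} - \tfrac{1}{4}x - 8y - \tfrac{118}{5}z + \tfrac{103}{5} is independent of I; its normal form modulo I is -\tfrac{65}{3}z + \tfrac{65}{3}.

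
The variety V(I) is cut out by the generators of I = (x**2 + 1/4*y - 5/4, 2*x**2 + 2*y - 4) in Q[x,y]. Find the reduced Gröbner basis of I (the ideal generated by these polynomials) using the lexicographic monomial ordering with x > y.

G = {x**2 - 1, y - 1}

f_1 = x**2 + 1/4*y - 5/4, LT = x**2.
f_2 = 2*x**2 + 2*y - 4, LT = x**2.

S(f_1,f_2): lcm = x**2. S = -3/4*y + 3/4.
  leading term y: no divisor's leading term divides it; move -3/4*y to the remainder.
  leading term 1: no divisor's leading term divides it; move 3/4 to the remainder.
  remainder -3/4*y + 3/4 ≠ 0; add g_3 = -3/4*y + 3/4 to the basis.

The other S-polynomials (S(f_1,g_3), S(f_2,g_3)) all reduce to 0 modulo the current basis, so we have a Gröbner basis.
Inter-reduce: drop elements whose leading term is divisible by another's, tail-reduce, and make monic.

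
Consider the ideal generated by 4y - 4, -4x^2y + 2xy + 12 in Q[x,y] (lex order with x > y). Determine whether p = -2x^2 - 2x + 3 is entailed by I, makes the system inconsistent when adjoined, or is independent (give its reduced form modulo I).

Adjoining -2x^2 - 2x + 3 makes the ideal the whole ring: the system is inconsistent.

First compute the reduced Gröbner basis of I by Buchberger's algorithm.
f_1 = 4y - 4, LT = y.
f_2 = -4x^2y + 2xy + 12, LT = x^2y.

S(f_1,f_2): lcm = x^2y. S = -x^2 + 1/2xy + 3.
  leading term x^2: no divisor's leading term divides it; move -x^2 to the remainder.
  leading term xy: subtract (1/8x)·f_1 from 1/2xy + 3 → 1/2x + 3
  leading term x: no divisor's leading term divides it; move 1/2x to the remainder.
  leading term 1: no divisor's leading term divides it; move 3 to the remainder.
  remainder -x^2 + 1/2x + 3 ≠ 0; add h_3 = -x^2 + 1/2x + 3 to the basis.

The other S-polynomials (S(f_1,h_3), S(f_2,h_3)) all reduce to 0 modulo the current basis, so we have a Gröbner basis.
Inter-reduce: drop elements whose leading term is divisible by another's, tail-reduce, and make monic.
Reduced Gröbner basis: {x^2 - 1/2x - 3, y - 1}.
Label its elements g_1 = x^2 - 1/2x - 3, g_2 = y - 1.

Reduce p = -2x^2 - 2x + 3 modulo G:
  leading term x^2: subtract (-2)·g_1 from -2x^2 - 2x + 3 → -3x - 3
  leading term x: no divisor's leading term divides it; move -3x to the remainder.
  leading term 1: no divisor's leading term divides it; move -3 to the remainder.
  normal form = -3x - 3.
The normal form is nonzero, so p ∉ I. Since p minus its normal form lies in I, I + (p) = I + (r) where r = -3x - 3; decide whether this ideal is the whole ring.
Run Buchberger on G together with r (pairs among the g_i already reduce to 0 since G is a Gröbner basis):
g_1 = x^2 - 1/2x - 3, LT = x^2.
g_2 = y - 1, LT = y.
r = -3x - 3, LT = x.

S(g_1,r): lcm = x^2. S = -3/2x - 3.
  leading term x: subtract (1/2)·r from -3/2x - 3 → -3/2
  leading term 1: no divisor's leading term divides it; move -3/2 to the remainder.
  remainder -3/2 ≠ 0; add m_4 = -3/2 to the basis.

The other S-polynomials (S(g_1,g_2), S(g_2,r), S(g_1,m_4), S(g_2,m_4), S(r,m_4)) all reduce to 0 modulo the current basis, so we have a Gröbner basis.
Inter-reduce: drop elements whose leading term is divisible by another's, tail-reduce, and make monic.
Reduced Gröbner basis: {1}.
The reduced Gröbner basis of I + (p) is {1}: the ideal is the whole ring, so the enlarged system has no common solution — adjoining p is inconsistent.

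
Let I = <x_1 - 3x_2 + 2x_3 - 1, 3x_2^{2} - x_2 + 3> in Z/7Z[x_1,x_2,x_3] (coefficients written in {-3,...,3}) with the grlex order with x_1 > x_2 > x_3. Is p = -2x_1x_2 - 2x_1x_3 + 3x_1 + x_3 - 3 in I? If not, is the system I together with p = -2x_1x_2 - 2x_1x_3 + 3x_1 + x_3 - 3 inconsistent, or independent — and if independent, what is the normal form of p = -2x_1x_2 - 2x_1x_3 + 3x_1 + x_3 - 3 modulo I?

-2x_1x_2 - 2x_1x_3 + 3x_1 + x_3 - 3 is independent of I; its normal form modulo I is -2x_2x_3 - 3x_3^{2} - 2x_2 - 1.

First compute the reduced Gröbner basis of I by Buchberger's algorithm.
f_1 = x_1 - 3x_2 + 2x_3 - 1, LT = x_1.
f_2 = 3x_2^{2} - x_2 + 3, LT = x_2^{2}.

The S-polynomials (S(f_1,f_2)) all reduce to 0 modulo the current basis, so we have a Gröbner basis.
Inter-reduce: drop elements whose leading term is divisible by another's, tail-reduce, and make monic.
Reduced Gröbner basis: {x_2^{2} + 2x_2 + 1, x_1 - 3x_2 + 2x_3 - 1}.
Label its elements g_1 = x_2^{2} + 2x_2 + 1, g_2 = x_1 - 3x_2 + 2x_3 - 1.

Reduce p = -2x_1x_2 - 2x_1x_3 + 3x_1 + x_3 - 3 modulo G:
  leading term x_1x_2: subtract (-2x_2)·g_2 from -2x_1x_2 - 2x_1x_3 + 3x_1 + x_3 - 3 → -2x_1x_3 + x_2^{2} - 3x_2x_3 + 3x_1 - 2x_2 + x_3 - 3
  leading term x_1x_3: subtract (-2x_3)·g_2 from -2x_1x_3 + x_2^{2} - 3x_2x_3 + 3x_1 - 2x_2 + x_3 - 3 → x_2^{2} - 2x_2x_3 - 3x_3^{2} + 3x_1 - 2x_2 - x_3 - 3
  leading term x_2^{2}: subtract (1)·g_1 from x_2^{2} - 2x_2x_3 - 3x_3^{2} + 3x_1 - 2x_2 - x_3 - 3 → -2x_2x_3 - 3x_3^{2} + 3x_1 + 3x_2 - x_3 + 3
  leading term x_2x_3: no divisor's leading term divides it; move -2x_2x_3 to the remainder.
  leading term x_3^{2}: no divisor's leading term divides it; move -3x_3^{2} to the remainder.
  leading term x_1: subtract (3)·g_2 from 3x_1 + 3x_2 - x_3 + 3 → -2x_2 - 1
  leading term x_2: no divisor's leading term divides it; move -2x_2 to the remainder.
  leading term 1: no divisor's leading term divides it; move -1 to the remainder.
  normal form = -2x_2x_3 - 3x_3^{2} - 2x_2 - 1.
The normal form is nonzero, so p ∉ I. Since p minus its normal form lies in I, I + (p) = I + (r) where r = -2x_2x_3 - 3x_3^{2} - 2x_2 - 1; decide whether this ideal is the whole ring.
Run Buchberger on G together with r (pairs among the g_i already reduce to 0 since G is a Gröbner basis):
g_1 = x_2^{2} + 2x_2 + 1, LT = x_2^{2}.
g_2 = x_1 - 3x_2 + 2x_3 - 1, LT = x_1.
r = -2x_2x_3 - 3x_3^{2} - 2x_2 - 1, LT = x_2x_3.

S(g_1,r): lcm = x_2^{2}x_3. S = 2x_2x_3^{2} - x_2^{2} + 2x_2x_3 + 3x_2 + x_3.
  leading term x_2x_3^{2}: subtract (-x_3)·r from 2x_2x_3^{2} - x_2^{2} + 2x_2x_3 + 3x_2 + x_3 → -3x_3^{3} - x_2^{2} + 3x_2
  leading term x_3^{3}: no divisor's leading term divides it; move -3x_3^{3} to the remainder.
  leading term x_2^{2}: subtract (-1)·g_1 from -x_2^{2} + 3x_2 → -2x_2 + 1
  leading term x_2: no divisor's leading term divides it; move -2x_2 to the remainder.
  leading term 1: no divisor's leading term divides it; move 1 to the remainder.
  remainder -3x_3^{3} - 2x_2 + 1 ≠ 0; add m_4 = -3x_3^{3} - 2x_2 + 1 to the basis.

The other S-polynomials (S(g_1,g_2), S(g_2,r), S(g_1,m_4), S(g_2,m_4), S(r,m_4)) all reduce to 0 modulo the current basis, so we have a Gröbner basis.
Inter-reduce: drop elements whose leading term is divisible by another's, tail-reduce, and make monic.
Reduced Gröbner basis: {x_3^{3} + 3x_2 + 2, x_2^{2} + 2x_2 + 1, x_2x_3 - 2x_3^{2} + x_2 - 3, x_1 - 3x_2 + 2x_3 - 1}.
The reduced Gröbner basis of I + (p) is {x_3^{3} + 3x_2 + 2, x_2^{2} + 2x_2 + 1, x_2x_3 - 2x_3^{2} + x_2 - 3, x_1 - 3x_2 + 2x_3 - 1} ≠ {1}, a proper ideal, so the enlarged system stays consistent: p is independent of I, with normal form -2x_2x_3 - 3x_3^{2} - 2x_2 - 1.

Ideal membership is decidable via reduction modulo a Gröbner basis.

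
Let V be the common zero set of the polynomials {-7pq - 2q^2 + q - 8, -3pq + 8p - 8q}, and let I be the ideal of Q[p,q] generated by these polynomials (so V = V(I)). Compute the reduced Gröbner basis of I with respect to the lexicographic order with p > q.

f_1 = -7pq - 2q^2 + q - 8, LT = pq.
f_2 = -3pq + 8p - 8q, LT = pq.

S(f_1,f_2): lcm = pq. S = 8/3p + 2/7q^2 - 59/21q + 8/7.
  reduce S modulo (f_1, f_2):
  remainder 8/3p + 2/7q^2 - 59/21q + 8/7 ≠ 0; add g_3 = 8/3p + 2/7q^2 - 59/21q + 8/7 to the basis.

S(f_1,g_3): lcm = pq. S = -3/28q^3 + 75/56q^2 - 4/7q + 8/7.
  reduce S modulo (f_1, f_2, g_3):
  remainder -3/28q^3 + 75/56q^2 - 4/7q + 8/7 ≠ 0; add g_4 = -3/28q^3 + 75/56q^2 - 4/7q + 8/7 to the basis.

The other S-polynomials (S(f_2,g_3), S(f_1,g_4), S(f_2,g_4), S(g_3,g_4)) all reduce to 0 modulo the current basis, so we have a Gröbner basis.
Inter-reduce: drop elements whose leading term is divisible by another's, tail-reduce, and make monic.

G = {p + 3/28q^2 - 59/56q + 3/7, q^3 - 25/2q^2 + 16/3q - 32/3}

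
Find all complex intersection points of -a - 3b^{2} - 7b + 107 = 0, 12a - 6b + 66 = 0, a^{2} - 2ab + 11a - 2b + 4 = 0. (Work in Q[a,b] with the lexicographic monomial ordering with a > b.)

Compute a lex Gröbner basis by Buchberger's algorithm.
f_1 = -a - 3b^{2} - 7b + 107, LT = a.
f_2 = 12a - 6b + 66, LT = a.
f_3 = a^{2} - 2ab + 11a - 2b + 4, LT = a^{2}.

S(f_1,f_2): lcm = a. S = 3b^{2} + \tfrac{15}{2}b - \tfrac{225}{2}.
  reduce S modulo (f_1, f_2, f_3):
  remainder 3b^{2} + \tfrac{15}{2}b - \tfrac{225}{2} ≠ 0; add h_4 = 3b^{2} + \tfrac{15}{2}b - \tfrac{225}{2} to the basis.

S(f_1,f_3): lcm = a^{2}. S = 3ab^{2} + 9ab - 118a + 2b - 4.
  reduce S modulo (f_1, f_2, f_3, h_4):
  remainder -\tfrac{87}{8}b + \tfrac{435}{8} ≠ 0; add h_5 = -\tfrac{87}{8}b + \tfrac{435}{8} to the basis.

The other S-polynomials (S(f_2,f_3), S(f_1,h_4), S(f_2,h_4), S(f_3,h_4), S(f_1,h_5), S(f_2,h_5), S(f_3,h_5), S(h_4,h_5)) all reduce to 0 modulo the current basis, so we have a Gröbner basis.
Inter-reduce: drop elements whose leading term is divisible by another's, tail-reduce, and make monic.
Reduced Gröbner basis: {a + 3, b - 5}.

A lex Gröbner basis eliminates variables successively. Here b - 5 depends only on b, with roots {5}; lifting each root through the earlier basis elements recovers the full solutions.
  b = 5: the earlier basis element becomes a + 3 = 0, giving a = -3 — point (-3, 5).

{(-3, 5)}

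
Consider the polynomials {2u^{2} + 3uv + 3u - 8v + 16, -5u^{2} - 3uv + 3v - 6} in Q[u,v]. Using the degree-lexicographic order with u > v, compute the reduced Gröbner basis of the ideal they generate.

f_1 = 2u^{2} + 3uv + 3u - 8v + 16, LT = u^{2}.
f_2 = -5u^{2} - 3uv + 3v - 6, LT = u^{2}.

S(f_1,f_2): lcm = u^{2}. S = \tfrac{9}{10}uv + \tfrac{3}{2}u - \tfrac{17}{5}v + \tfrac{34}{5}.
  reduce S modulo (f_1, f_2):
  remainder \tfrac{9}{10}uv + \tfrac{3}{2}u - \tfrac{17}{5}v + \tfrac{34}{5} ≠ 0; add g_3 = \tfrac{9}{10}uv + \tfrac{3}{2}u - \tfrac{17}{5}v + \tfrac{34}{5} to the basis.

S(f_1,g_3): lcm = u^{2}v. S = \tfrac{3}{2}uv^{2} - \tfrac{5}{3}u^{2} + \tfrac{95}{18}uv - 4v^{2} - \tfrac{68}{9}u + 8v.
  reduce S modulo (f_1, f_2, g_3):
  remainder \tfrac{5}{3}v^{2} - \tfrac{374}{27}u + \tfrac{805}{81}v - \tfrac{2150}{81} ≠ 0; add g_4 = \tfrac{5}{3}v^{2} - \tfrac{374}{27}u + \tfrac{805}{81}v - \tfrac{2150}{81} to the basis.

The other S-polynomials (S(f_2,g_3), S(f_1,g_4), S(f_2,g_4), S(g_3,g_4)) all reduce to 0 modulo the current basis, so we have a Gröbner basis.
Inter-reduce: drop elements whose leading term is divisible by another's, tail-reduce, and make monic.

G = {u^{2} - u + \tfrac{5}{3}v - \tfrac{10}{3}, uv + \tfrac{5}{3}u - \tfrac{34}{9}v + \tfrac{68}{9}, v^{2} - \tfrac{374}{45}u + \tfrac{161}{27}v - \tfrac{430}{27}}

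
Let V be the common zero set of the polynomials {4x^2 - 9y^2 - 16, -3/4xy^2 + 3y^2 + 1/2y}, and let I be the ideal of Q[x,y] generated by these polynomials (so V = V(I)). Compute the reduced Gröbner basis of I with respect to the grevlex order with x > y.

f_1 = 4x^2 - 9y^2 - 16, LT = x^2.
f_2 = -3/4xy^2 + 3y^2 + 1/2y, LT = xy^2.

S(f_1,f_2): lcm = x^2y^2. S = -9/4y^4 + 4xy^2 + 2/3xy - 4y^2.
  reduce S modulo (f_1, f_2):
  remainder -9/4y^4 + 2/3xy + 12y^2 + 8/3y ≠ 0; add g_3 = -9/4y^4 + 2/3xy + 12y^2 + 8/3y to the basis.

The other S-polynomials (S(f_1,g_3), S(f_2,g_3)) all reduce to 0 modulo the current basis, so we have a Gröbner basis.

G = {y^4 - 8/27xy - 16/3y^2 - 32/27y, xy^2 - 4y^2 - 2/3y, x^2 - 9/4y^2 - 4}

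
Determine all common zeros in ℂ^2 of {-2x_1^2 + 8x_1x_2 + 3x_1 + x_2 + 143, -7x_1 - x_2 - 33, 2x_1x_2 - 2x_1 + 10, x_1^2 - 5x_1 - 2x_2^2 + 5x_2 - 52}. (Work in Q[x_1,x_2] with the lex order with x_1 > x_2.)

Compute a lex Gröbner basis by Buchberger's algorithm.
f_1 = -2x_1^2 + 8x_1x_2 + 3x_1 + x_2 + 143, LT = x_1^2.
f_2 = -7x_1 - x_2 - 33, LT = x_1.
f_3 = 2x_1x_2 - 2x_1 + 10, LT = x_1x_2.
f_4 = x_1^2 - 5x_1 - 2x_2^2 + 5x_2 - 52, LT = x_1^2.

S(f_1,f_2): lcm = x_1^2. S = -29/7x_1x_2 - 87/14x_1 - 1/2x_2 - 143/2.
  leading term x_1x_2: subtract (29/49x_2)·f_2 from -29/7x_1x_2 - 87/14x_1 - 1/2x_2 - 143/2 → -87/14x_1 + 29/49x_2^2 + 1865/98x_2 - 143/2
  leading term x_1: subtract (87/98)·f_2 from -87/14x_1 + 29/49x_2^2 + 1865/98x_2 - 143/2 → 29/49x_2^2 + 976/49x_2 - 2068/49
  leading term x_2^2: no divisor's leading term divides it; move 29/49x_2^2 to the remainder.
  leading term x_2: no divisor's leading term divides it; move 976/49x_2 to the remainder.
  leading term 1: no divisor's leading term divides it; move -2068/49 to the remainder.
  remainder 29/49x_2^2 + 976/49x_2 - 2068/49 ≠ 0; add h_5 = 29/49x_2^2 + 976/49x_2 - 2068/49 to the basis.

S(f_1,f_3): lcm = x_1^2x_2. S = x_1^2 - 4x_1x_2^2 - 3/2x_1x_2 - 5x_1 - 1/2x_2^2 - 143/2x_2.
  leading term x_1^2: subtract (-1/2)·f_1 from x_1^2 - 4x_1x_2^2 - 3/2x_1x_2 - 5x_1 - 1/2x_2^2 - 143/2x_2 → -4x_1x_2^2 + 5/2x_1x_2 - 7/2x_1 - 1/2x_2^2 - 71x_2 + 143/2
  leading term x_1x_2^2: subtract (4/7x_2^2)·f_2 from -4x_1x_2^2 + 5/2x_1x_2 - 7/2x_1 - 1/2x_2^2 - 71x_2 + 143/2 → 5/2x_1x_2 - 7/2x_1 + 4/7x_2^3 + 257/14x_2^2 - 71x_2 + 143/2
  leading term x_1x_2: subtract (-5/14x_2)·f_2 from 5/2x_1x_2 - 7/2x_1 + 4/7x_2^3 + 257/14x_2^2 - 71x_2 + 143/2 → -7/2x_1 + 4/7x_2^3 + 18x_2^2 - 1159/14x_2 + 143/2
  leading term x_1: subtract (1/2)·f_2 from -7/2x_1 + 4/7x_2^3 + 18x_2^2 - 1159/14x_2 + 143/2 → 4/7x_2^3 + 18x_2^2 - 576/7x_2 + 88
  leading term x_2^3: subtract (28/29x_2)·h_5 from 4/7x_2^3 + 18x_2^2 - 576/7x_2 + 88 → -250/203x_2^2 - 8432/203x_2 + 88
  leading term x_2^2: subtract (-1750/841)·h_5 from -250/203x_2^2 - 8432/203x_2 + 88 → -528/5887x_2 + 1056/5887
  leading term x_2: no divisor's leading term divides it; move -528/5887x_2 to the remainder.
  leading term 1: no divisor's leading term divides it; move 1056/5887 to the remainder.
  remainder -528/5887x_2 + 1056/5887 ≠ 0; add h_6 = -528/5887x_2 + 1056/5887 to the basis.

The other S-polynomials (S(f_1,f_4), S(f_2,f_3), S(f_2,f_4), S(f_3,f_4), S(f_1,h_5), S(f_2,h_5), S(f_3,h_5), S(f_4,h_5), S(f_1,h_6), S(f_2,h_6), S(f_3,h_6), S(f_4,h_6), S(h_5,h_6)) all reduce to 0 modulo the current basis, so we have a Gröbner basis.
Inter-reduce: drop elements whose leading term is divisible by another's, tail-reduce, and make monic.
Reduced Gröbner basis: {x_1 + 5, x_2 - 2}.

A lex Gröbner basis eliminates variables successively. Here x_2 - 2 depends only on x_2, with roots {2}; lifting each root through the earlier basis elements recovers the full solutions.
  x_2 = 2: the earlier basis element becomes x_1 + 5 = 0, giving x_1 = -5 — point (-5, 2).
Substituting each solution back into the original system confirms all equations vanish.

{(-5, 2)}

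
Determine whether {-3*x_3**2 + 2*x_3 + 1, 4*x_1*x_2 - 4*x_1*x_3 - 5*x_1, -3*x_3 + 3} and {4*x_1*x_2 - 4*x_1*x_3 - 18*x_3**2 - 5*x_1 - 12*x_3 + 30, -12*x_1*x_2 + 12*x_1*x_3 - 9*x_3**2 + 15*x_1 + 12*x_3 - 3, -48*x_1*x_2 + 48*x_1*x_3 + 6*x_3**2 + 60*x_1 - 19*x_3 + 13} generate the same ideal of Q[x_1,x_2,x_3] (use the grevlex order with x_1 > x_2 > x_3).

Yes, the ideals are equal.

For a fixed monomial order, each ideal has a unique reduced Gröbner basis; comparing bases decides equality.
Buchberger on the first generating set:
f_1 = -3*x_3**2 + 2*x_3 + 1, LT = x_3**2.
f_2 = 4*x_1*x_2 - 4*x_1*x_3 - 5*x_1, LT = x_1*x_2.
f_3 = -3*x_3 + 3, LT = x_3.

The S-polynomials (S(f_1,f_2), S(f_1,f_3), S(f_2,f_3)) all reduce to 0 modulo the current basis, so we have a Gröbner basis.
Inter-reduce: drop elements whose leading term is divisible by another's, tail-reduce, and make monic.
Reduced Gröbner basis: {x_1*x_2 - 9/4*x_1, x_3 - 1}.

Buchberger on the second generating set:
h_1 = 4*x_1*x_2 - 4*x_1*x_3 - 18*x_3**2 - 5*x_1 - 12*x_3 + 30, LT = x_1*x_2.
h_2 = -12*x_1*x_2 + 12*x_1*x_3 - 9*x_3**2 + 15*x_1 + 12*x_3 - 3, LT = x_1*x_2.
h_3 = -48*x_1*x_2 + 48*x_1*x_3 + 6*x_3**2 + 60*x_1 - 19*x_3 + 13, LT = x_1*x_2.

S(h_1,h_2): lcm = x_1*x_2. S = -21/4*x_3**2 - 2*x_3 + 29/4.
  leading term x_3**2: no divisor's leading term divides it; move -21/4*x_3**2 to the remainder.
  leading term x_3: no divisor's leading term divides it; move -2*x_3 to the remainder.
  leading term 1: no divisor's leading term divides it; move 29/4 to the remainder.
  remainder -21/4*x_3**2 - 2*x_3 + 29/4 ≠ 0; add k_4 = -21/4*x_3**2 - 2*x_3 + 29/4 to the basis.

S(h_1,h_3): lcm = x_1*x_2. S = -35/8*x_3**2 - 163/48*x_3 + 373/48.
  leading term x_3**2: subtract (5/6)·k_4 from -35/8*x_3**2 - 163/48*x_3 + 373/48 → -83/48*x_3 + 83/48
  leading term x_3: no divisor's leading term divides it; move -83/48*x_3 to the remainder.
  leading term 1: no divisor's leading term divides it; move 83/48 to the remainder.
  remainder -83/48*x_3 + 83/48 ≠ 0; add k_5 = -83/48*x_3 + 83/48 to the basis.

The other S-polynomials (S(h_2,h_3), S(h_1,k_4), S(h_2,k_4), S(h_3,k_4), S(h_1,k_5), S(h_2,k_5), S(h_3,k_5), S(k_4,k_5)) all reduce to 0 modulo the current basis, so we have a Gröbner basis.
Inter-reduce: drop elements whose leading term is divisible by another's, tail-reduce, and make monic.
Reduced Gröbner basis: {x_1*x_2 - 9/4*x_1, x_3 - 1}.

Same reduced basis, so the two generating sets span the same ideal.
The same test decides containment: I ⊆ J iff every generator of I reduces to 0 modulo a Gröbner basis of J.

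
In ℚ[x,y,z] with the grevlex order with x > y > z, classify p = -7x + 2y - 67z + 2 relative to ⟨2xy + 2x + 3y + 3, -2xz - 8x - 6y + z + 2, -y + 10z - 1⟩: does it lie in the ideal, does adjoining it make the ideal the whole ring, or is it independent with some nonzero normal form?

First compute the reduced Gröbner basis of I by Buchberger's algorithm.
f_1 = 2xy + 2x + 3y + 3, LT = xy.
f_2 = -2xz - 8x - 6y + z + 2, LT = xz.
f_3 = -y + 10z - 1, LT = y.

S(f_1,f_2): lcm = xyz. S = -4xy - 3y² + xz + 2yz + y + 3/2z.
  leading term xy: subtract (-2)·f_1 from -4xy - 3y² + xz + 2yz + y + 3/2z → -3y² + xz + 2yz + 4x + 7y + 3/2z + 6
  leading term y²: subtract (3y)·f_3 from -3y² + xz + 2yz + 4x + 7y + 3/2z + 6 → xz - 28yz + 4x + 10y + 3/2z + 6
  leading term xz: subtract (-½)·f_2 from xz - 28yz + 4x + 10y + 3/2z + 6 → -28yz + 7y + 2z + 7
  leading term yz: subtract (28z)·f_3 from -28yz + 7y + 2z + 7 → -280z² + 7y + 30z + 7
  leading term z²: no divisor's leading term divides it; move -280z² to the remainder.
  leading term y: subtract (-7)·f_3 from 7y + 30z + 7 → 100z
  leading term z: no divisor's leading term divides it; move 100z to the remainder.
  remainder -280z² + 100z ≠ 0; add h_4 = -280z² + 100z to the basis.

S(f_1,f_3): lcm = xy. S = 10xz + 3/2y + 3/2.
  leading term xz: subtract (-5)·f_2 from 10xz + 3/2y + 3/2 → -40x - 57/2y + 5z + 23/2
  leading term x: no divisor's leading term divides it; move -40x to the remainder.
  leading term y: subtract (57/2)·f_3 from -57/2y + 5z + 23/2 → -280z + 40
  leading term z: no divisor's leading term divides it; move -280z to the remainder.
  leading term 1: no divisor's leading term divides it; move 40 to the remainder.
  remainder -40x - 280z + 40 ≠ 0; add h_5 = -40x - 280z + 40 to the basis.

The other S-polynomials (S(f_2,f_3), S(f_1,h_4), S(f_2,h_4), S(f_3,h_4), S(f_1,h_5), S(f_2,h_5), S(f_3,h_5), S(h_4,h_5)) all reduce to 0 modulo the current basis, so we have a Gröbner basis.
Inter-reduce: drop elements whose leading term is divisible by another's, tail-reduce, and make monic.
Reduced Gröbner basis: {z² - 5/14z, x + 7z - 1, y - 10z + 1}.
Label its elements g_1 = z² - 5/14z, g_2 = x + 7z - 1, g_3 = y - 10z + 1.

Reduce p = -7x + 2y - 67z + 2 modulo G:
  leading term x: subtract (-7)·g_2 from -7x + 2y - 67z + 2 → 2y - 18z - 5
  leading term y: subtract (2)·g_3 from 2y - 18z - 5 → 2z - 7
  leading term z: no divisor's leading term divides it; move 2z to the remainder.
  leading term 1: no divisor's leading term divides it; move -7 to the remainder.
  normal form = 2z - 7.
The normal form is nonzero, so p ∉ I. Since p minus its normal form lies in I, I + (p) = I + (r) where r = 2z - 7; decide whether this ideal is the whole ring.
Run Buchberger on G together with r (pairs among the g_i already reduce to 0 since G is a Gröbner basis):
g_1 = z² - 5/14z, LT = z².
g_2 = x + 7z - 1, LT = x.
g_3 = y - 10z + 1, LT = y.
r = 2z - 7, LT = z.

S(g_1,r): lcm = z². S = 22/7z.
  leading term z: subtract (11/7)·r from 22/7z → 11
  leading term 1: no divisor's leading term divides it; move 11 to the remainder.
  remainder 11 ≠ 0; add m_5 = 11 to the basis.

The other S-polynomials (S(g_1,g_2), S(g_1,g_3), S(g_2,g_3), S(g_2,r), S(g_3,r), S(g_1,m_5), S(g_2,m_5), S(g_3,m_5), S(r,m_5)) all reduce to 0 modulo the current basis, so we have a Gröbner basis.
Inter-reduce: drop elements whose leading term is divisible by another's, tail-reduce, and make monic.
Reduced Gröbner basis: {1}.
The reduced Gröbner basis of I + (p) is {1}: the ideal is the whole ring, so the enlarged system has no common solution — adjoining p is inconsistent.

Adjoining -7x + 2y - 67z + 2 makes the ideal the whole ring: the system is inconsistent.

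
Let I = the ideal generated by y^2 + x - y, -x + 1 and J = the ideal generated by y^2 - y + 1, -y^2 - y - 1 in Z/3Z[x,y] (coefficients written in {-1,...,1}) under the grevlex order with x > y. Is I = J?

No, the ideals differ.

For a fixed monomial order, each ideal has a unique reduced Gröbner basis; comparing bases decides equality.
Buchberger on the first generating set:
f_1 = y^2 + x - y, LT = y^2.
f_2 = -x + 1, LT = x.

The S-polynomials (S(f_1,f_2)) all reduce to 0 modulo the current basis, so we have a Gröbner basis.
Inter-reduce: drop elements whose leading term is divisible by another's, tail-reduce, and make monic.
Reduced Gröbner basis: {y^2 - y + 1, x - 1}.

Buchberger on the second generating set:
h_1 = y^2 - y + 1, LT = y^2.
h_2 = -y^2 - y - 1, LT = y^2.

S(h_1,h_2): lcm = y^2. S = y.
  leading term y: no divisor's leading term divides it; move y to the remainder.
  remainder y ≠ 0; add k_3 = y to the basis.

S(h_1,k_3): lcm = y^2. S = -y + 1.
  leading term y: subtract (-1)·k_3 from -y + 1 → 1
  leading term 1: no divisor's leading term divides it; move 1 to the remainder.
  remainder 1 ≠ 0; add k_4 = 1 to the basis.

The other S-polynomials (S(h_2,k_3), S(h_1,k_4), S(h_2,k_4), S(k_3,k_4)) all reduce to 0 modulo the current basis, so we have a Gröbner basis.
Inter-reduce: drop elements whose leading term is divisible by another's, tail-reduce, and make monic.
Reduced Gröbner basis: {1}.

The bases are distinct; the ideals are different.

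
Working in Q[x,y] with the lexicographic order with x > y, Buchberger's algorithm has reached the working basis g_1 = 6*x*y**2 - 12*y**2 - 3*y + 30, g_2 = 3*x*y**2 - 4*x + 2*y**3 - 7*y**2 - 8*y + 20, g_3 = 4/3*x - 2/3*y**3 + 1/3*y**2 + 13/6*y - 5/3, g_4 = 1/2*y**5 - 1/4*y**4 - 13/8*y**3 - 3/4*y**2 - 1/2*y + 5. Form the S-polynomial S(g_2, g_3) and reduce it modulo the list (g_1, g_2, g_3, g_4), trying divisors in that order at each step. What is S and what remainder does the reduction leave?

S(g_2, g_3) = -4/3*x + 1/2*y**5 - 1/4*y**4 - 23/24*y**3 - 13/12*y**2 - 8/3*y + 20/3; remainder on division = 0.

lcm(LM(g_2), LM(g_3)) = x*y**2.
S = (lcm/LT(g_2))·g_2 − (lcm/LT(g_3))·g_3 = -4/3*x + 1/2*y**5 - 1/4*y**4 - 23/24*y**3 - 13/12*y**2 - 8/3*y + 20/3.
Reduce S modulo (g_1, g_2, g_3, g_4) in that order:
  leading term x: subtract (-1)·g_3 from -4/3*x + 1/2*y**5 - 1/4*y**4 - 23/24*y**3 - 13/12*y**2 - 8/3*y + 20/3 → 1/2*y**5 - 1/4*y**4 - 13/8*y**3 - 3/4*y**2 - 1/2*y + 5
  leading term y**5: subtract (1)·g_4 from 1/2*y**5 - 1/4*y**4 - 13/8*y**3 - 3/4*y**2 - 1/2*y + 5 → 0
The remainder is 0, so this S-polynomial contributes no new basis element.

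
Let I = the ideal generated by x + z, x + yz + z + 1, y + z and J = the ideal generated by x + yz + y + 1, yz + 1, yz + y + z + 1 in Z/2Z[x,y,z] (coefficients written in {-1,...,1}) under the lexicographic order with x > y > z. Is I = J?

For a fixed monomial order, each ideal has a unique reduced Gröbner basis; comparing bases decides equality.
Buchberger on the first generating set:
f_1 = x + z, LT = x.
f_2 = x + yz + z + 1, LT = x.
f_3 = y + z, LT = y.

S(f_1,f_2): lcm = x. S = yz + 1.
  leading term yz: subtract (z)·f_3 from yz + 1 → z^2 + 1
  leading term z^2: no divisor's leading term divides it; move z^2 to the remainder.
  leading term 1: no divisor's leading term divides it; move 1 to the remainder.
  remainder z^2 + 1 ≠ 0; add g_4 = z^2 + 1 to the basis.

The other S-polynomials (S(f_1,f_3), S(f_2,f_3), S(f_1,g_4), S(f_2,g_4), S(f_3,g_4)) all reduce to 0 modulo the current basis, so we have a Gröbner basis.
Inter-reduce: drop elements whose leading term is divisible by another's, tail-reduce, and make monic.
Reduced Gröbner basis: {x + z, y + z, z^2 + 1}.

Buchberger on the second generating set:
h_1 = x + yz + y + 1, LT = x.
h_2 = yz + 1, LT = yz.
h_3 = yz + y + z + 1, LT = yz.

S(h_2,h_3): lcm = yz. S = y + z.
  leading term y: no divisor's leading term divides it; move y to the remainder.
  leading term z: no divisor's leading term divides it; move z to the remainder.
  remainder y + z ≠ 0; add k_4 = y + z to the basis.

S(h_2,k_4): lcm = yz. S = z^2 + 1.
  leading term z^2: no divisor's leading term divides it; move z^2 to the remainder.
  leading term 1: no divisor's leading term divides it; move 1 to the remainder.
  remainder z^2 + 1 ≠ 0; add k_5 = z^2 + 1 to the basis.

The other S-polynomials (S(h_1,h_2), S(h_1,h_3), S(h_1,k_4), S(h_3,k_4), S(h_1,k_5), S(h_2,k_5), S(h_3,k_5), S(k_4,k_5)) all reduce to 0 modulo the current basis, so we have a Gröbner basis.
Inter-reduce: drop elements whose leading term is divisible by another's, tail-reduce, and make monic.
Reduced Gröbner basis: {x + z, y + z, z^2 + 1}.

Same reduced basis, so the two generating sets span the same ideal.

Yes, the ideals are equal.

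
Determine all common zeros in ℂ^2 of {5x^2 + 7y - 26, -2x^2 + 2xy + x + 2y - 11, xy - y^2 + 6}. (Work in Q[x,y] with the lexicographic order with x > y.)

Compute a lex Gröbner basis by Buchberger's algorithm.
f_1 = 5x^2 + 7y - 26, LT = x^2.
f_2 = -2x^2 + 2xy + x + 2y - 11, LT = x^2.
f_3 = xy - y^2 + 6, LT = xy.

S(f_1,f_2): lcm = x^2. S = xy + 1/2x + 12/5y - 107/10.
  leading term xy: subtract (1)·f_3 from xy + 1/2x + 12/5y - 107/10 → 1/2x + y^2 + 12/5y - 167/10
  leading term x: no divisor's leading term divides it; move 1/2x to the remainder.
  leading term y^2: no divisor's leading term divides it; move y^2 to the remainder.
  leading term y: no divisor's leading term divides it; move 12/5y to the remainder.
  leading term 1: no divisor's leading term divides it; move -167/10 to the remainder.
  remainder 1/2x + y^2 + 12/5y - 167/10 ≠ 0; add h_4 = 1/2x + y^2 + 12/5y - 167/10 to the basis.

S(f_1,f_3): lcm = x^2y. S = xy^2 - 6x + 7/5y^2 - 26/5y.
  leading term xy^2: subtract (y)·f_3 from xy^2 - 6x + 7/5y^2 - 26/5y → -6x + y^3 + 7/5y^2 - 56/5y
  leading term x: subtract (-12)·h_4 from -6x + y^3 + 7/5y^2 - 56/5y → y^3 + 67/5y^2 + 88/5y - 1002/5
  leading term y^3: no divisor's leading term divides it; move y^3 to the remainder.
  leading term y^2: no divisor's leading term divides it; move 67/5y^2 to the remainder.
  leading term y: no divisor's leading term divides it; move 88/5y to the remainder.
  leading term 1: no divisor's leading term divides it; move -1002/5 to the remainder.
  remainder y^3 + 67/5y^2 + 88/5y - 1002/5 ≠ 0; add h_5 = y^3 + 67/5y^2 + 88/5y - 1002/5 to the basis.

S(f_2,f_3): lcm = x^2y. S = -1/2xy - 6x - y^2 + 11/2y.
  leading term xy: subtract (-1/2)·f_3 from -1/2xy - 6x - y^2 + 11/2y → -6x - 3/2y^2 + 11/2y + 3
  leading term x: subtract (-12)·h_4 from -6x - 3/2y^2 + 11/2y + 3 → 21/2y^2 + 343/10y - 987/5
  leading term y^2: no divisor's leading term divides it; move 21/2y^2 to the remainder.
  leading term y: no divisor's leading term divides it; move 343/10y to the remainder.
  leading term 1: no divisor's leading term divides it; move -987/5 to the remainder.
  remainder 21/2y^2 + 343/10y - 987/5 ≠ 0; add h_6 = 21/2y^2 + 343/10y - 987/5 to the basis.

S(f_1,h_4): lcm = x^2. S = -2xy^2 - 24/5xy + 167/5x + 7/5y - 26/5.
  leading term xy^2: subtract (-2y)·f_3 from -2xy^2 - 24/5xy + 167/5x + 7/5y - 26/5 → -24/5xy + 167/5x - 2y^3 + 67/5y - 26/5
  leading term xy: subtract (-24/5)·f_3 from -24/5xy + 167/5x - 2y^3 + 67/5y - 26/5 → 167/5x - 2y^3 - 24/5y^2 + 67/5y + 118/5
  leading term x: subtract (334/5)·h_4 from 167/5x - 2y^3 - 24/5y^2 + 67/5y + 118/5 → -2y^3 - 358/5y^2 - 3673/25y + 28479/25
  leading term y^3: subtract (-2)·h_5 from -2y^3 - 358/5y^2 - 3673/25y + 28479/25 → -224/5y^2 - 2793/25y + 18459/25
  leading term y^2: subtract (-64/15)·h_6 from -224/5y^2 - 2793/25y + 18459/25 → 2597/75y - 2597/25
  leading term y: no divisor's leading term divides it; move 2597/75y to the remainder.
  leading term 1: no divisor's leading term divides it; move -2597/25 to the remainder.
  remainder 2597/75y - 2597/25 ≠ 0; add h_7 = 2597/75y - 2597/25 to the basis.

The other S-polynomials (S(f_2,h_4), S(f_3,h_4), S(f_1,h_5), S(f_2,h_5), S(f_3,h_5), S(h_4,h_5), S(f_1,h_6), S(f_2,h_6), S(f_3,h_6), S(h_4,h_6), S(h_5,h_6), S(f_1,h_7), S(f_2,h_7), S(f_3,h_7), S(h_4,h_7), S(h_5,h_7), S(h_6,h_7)) all reduce to 0 modulo the current basis, so we have a Gröbner basis.
Inter-reduce: drop elements whose leading term is divisible by another's, tail-reduce, and make monic.
Reduced Gröbner basis: {x - 1, y - 3}.

Elimination: the polynomial y - 3 lies in the elimination ideal for y, so y ∈ {3}. For each such y, the remaining basis elements (now univariate) give the rest of the solution.
  y = 3: the earlier basis element becomes x - 1 = 0, giving x = 1 — point (1, 3).
A lex Gröbner basis triangularizes the system, enabling back-substitution.

{(1, 3)}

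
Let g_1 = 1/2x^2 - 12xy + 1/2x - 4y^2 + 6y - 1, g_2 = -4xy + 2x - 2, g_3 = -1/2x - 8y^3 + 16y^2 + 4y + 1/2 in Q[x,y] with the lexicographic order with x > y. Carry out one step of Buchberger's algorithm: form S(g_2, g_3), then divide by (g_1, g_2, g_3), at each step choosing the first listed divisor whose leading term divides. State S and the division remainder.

S(g_2, g_3) = -1/2x - 16y^4 + 32y^3 + 8y^2 + y + 1/2; remainder on division = -16y^4 + 40y^3 - 8y^2 - 3y.

lcm(LM(g_2), LM(g_3)) = xy.
S = (lcm/LT(g_2))·g_2 − (lcm/LT(g_3))·g_3 = -1/2x - 16y^4 + 32y^3 + 8y^2 + y + 1/2.
Reduce S modulo (g_1, g_2, g_3) in that order:
  leading term x: subtract (1)·g_3 from -1/2x - 16y^4 + 32y^3 + 8y^2 + y + 1/2 → -16y^4 + 40y^3 - 8y^2 - 3y
  leading term y^4: no divisor's leading term divides it; move -16y^4 to the remainder.
  leading term y^3: no divisor's leading term divides it; move 40y^3 to the remainder.
  leading term y^2: no divisor's leading term divides it; move -8y^2 to the remainder.
  leading term y: no divisor's leading term divides it; move -3y to the remainder.
The remainder -16y^4 + 40y^3 - 8y^2 - 3y is nonzero, so it would be added as the next basis element.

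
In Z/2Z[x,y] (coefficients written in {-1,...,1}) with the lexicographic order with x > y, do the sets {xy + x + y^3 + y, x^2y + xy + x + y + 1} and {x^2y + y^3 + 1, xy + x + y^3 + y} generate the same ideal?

Two ideals are equal iff their reduced Gröbner bases coincide (the reduced basis is unique for a fixed ordering).
Buchberger on the first generating set:
f_1 = xy + x + y^3 + y, LT = xy.
f_2 = x^2y + xy + x + y + 1, LT = x^2y.

S(f_1,f_2): lcm = x^2y. S = x^2 + xy^3 + x + y + 1.
  leading term x^2: no divisor's leading term divides it; move x^2 to the remainder.
  leading term xy^3: subtract (y^2)·f_1 from xy^3 + x + y + 1 → xy^2 + x + y^5 + y^3 + y + 1
  leading term xy^2: subtract (y)·f_1 from xy^2 + x + y^5 + y^3 + y + 1 → xy + x + y^5 + y^4 + y^3 + y^2 + y + 1
  leading term xy: subtract (1)·f_1 from xy + x + y^5 + y^4 + y^3 + y^2 + y + 1 → y^5 + y^4 + y^2 + 1
  leading term y^5: no divisor's leading term divides it; move y^5 to the remainder.
  leading term y^4: no divisor's leading term divides it; move y^4 to the remainder.
  leading term y^2: no divisor's leading term divides it; move y^2 to the remainder.
  leading term 1: no divisor's leading term divides it; move 1 to the remainder.
  remainder x^2 + y^5 + y^4 + y^2 + 1 ≠ 0; add g_3 = x^2 + y^5 + y^4 + y^2 + 1 to the basis.

S(f_1,g_3): lcm = x^2y. S = x^2 + xy^3 + xy + y^6 + y^5 + y^3 + y.
  leading term x^2: subtract (1)·g_3 from x^2 + xy^3 + xy + y^6 + y^5 + y^3 + y → xy^3 + xy + y^6 + y^4 + y^3 + y^2 + y + 1
  leading term xy^3: subtract (y^2)·f_1 from xy^3 + xy + y^6 + y^4 + y^3 + y^2 + y + 1 → xy^2 + xy + y^6 + y^5 + y^4 + y^2 + y + 1
  leading term xy^2: subtract (y)·f_1 from xy^2 + xy + y^6 + y^5 + y^4 + y^2 + y + 1 → y^6 + y^5 + y + 1
  leading term y^6: no divisor's leading term divides it; move y^6 to the remainder.
  leading term y^5: no divisor's leading term divides it; move y^5 to the remainder.
  leading term y: no divisor's leading term divides it; move y to the remainder.
  leading term 1: no divisor's leading term divides it; move 1 to the remainder.
  remainder y^6 + y^5 + y + 1 ≠ 0; add g_4 = y^6 + y^5 + y + 1 to the basis.

The other S-polynomials (S(f_2,g_3), S(f_1,g_4), S(f_2,g_4), S(g_3,g_4)) all reduce to 0 modulo the current basis, so we have a Gröbner basis.
Inter-reduce: drop elements whose leading term is divisible by another's, tail-reduce, and make monic.
Reduced Gröbner basis: {x^2 + y^5 + y^4 + y^2 + 1, xy + x + y^3 + y, y^6 + y^5 + y + 1}.

Buchberger on the second generating set:
h_1 = x^2y + y^3 + 1, LT = x^2y.
h_2 = xy + x + y^3 + y, LT = xy.

S(h_1,h_2): lcm = x^2y. S = x^2 + xy^3 + xy + y^3 + 1.
  leading term x^2: no divisor's leading term divides it; move x^2 to the remainder.
  leading term xy^3: subtract (y^2)·h_2 from xy^3 + xy + y^3 + 1 → xy^2 + xy + y^5 + 1
  leading term xy^2: subtract (y)·h_2 from xy^2 + xy + y^5 + 1 → y^5 + y^4 + y^2 + 1
  leading term y^5: no divisor's leading term divides it; move y^5 to the remainder.
  leading term y^4: no divisor's leading term divides it; move y^4 to the remainder.
  leading term y^2: no divisor's leading term divides it; move y^2 to the remainder.
  leading term 1: no divisor's leading term divides it; move 1 to the remainder.
  remainder x^2 + y^5 + y^4 + y^2 + 1 ≠ 0; add k_3 = x^2 + y^5 + y^4 + y^2 + 1 to the basis.

S(h_1,k_3): lcm = x^2y. S = y^6 + y^5 + y + 1.
  leading term y^6: no divisor's leading term divides it; move y^6 to the remainder.
  leading term y^5: no divisor's leading term divides it; move y^5 to the remainder.
  leading term y: no divisor's leading term divides it; move y to the remainder.
  leading term 1: no divisor's leading term divides it; move 1 to the remainder.
  remainder y^6 + y^5 + y + 1 ≠ 0; add k_4 = y^6 + y^5 + y + 1 to the basis.

The other S-polynomials (S(h_2,k_3), S(h_1,k_4), S(h_2,k_4), S(k_3,k_4)) all reduce to 0 modulo the current basis, so we have a Gröbner basis.
Inter-reduce: drop elements whose leading term is divisible by another's, tail-reduce, and make monic.
Reduced Gröbner basis: {x^2 + y^5 + y^4 + y^2 + 1, xy + x + y^3 + y, y^6 + y^5 + y + 1}.

The two bases agree; hence the ideals are identical.

Yes, the ideals are equal.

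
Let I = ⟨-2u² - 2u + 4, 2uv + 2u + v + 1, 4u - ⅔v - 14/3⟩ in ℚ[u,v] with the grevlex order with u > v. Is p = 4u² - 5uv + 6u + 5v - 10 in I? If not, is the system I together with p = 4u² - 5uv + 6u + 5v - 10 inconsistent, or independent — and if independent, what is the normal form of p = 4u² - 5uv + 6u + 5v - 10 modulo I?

First compute the reduced Gröbner basis of I by Buchberger's algorithm.
f_1 = -2u² - 2u + 4, LT = u².
f_2 = 2uv + 2u + v + 1, LT = uv.
f_3 = 4u - ⅔v - 14/3, LT = u.

S(f_1,f_2): lcm = u²v. S = -u² + ½uv - ½u - 2v.
  leading term u²: subtract (½)·f_1 from -u² + ½uv - ½u - 2v → ½uv + ½u - 2v - 2
  leading term uv: subtract (¼)·f_2 from ½uv + ½u - 2v - 2 → -9/4v - 9/4
  leading term v: no divisor's leading term divides it; move -9/4v to the remainder.
  leading term 1: no divisor's leading term divides it; move -9/4 to the remainder.
  remainder -9/4v - 9/4 ≠ 0; add h_4 = -9/4v - 9/4 to the basis.

The other S-polynomials (S(f_1,f_3), S(f_2,f_3), S(f_1,h_4), S(f_2,h_4), S(f_3,h_4)) all reduce to 0 modulo the current basis, so we have a Gröbner basis.
Inter-reduce: drop elements whose leading term is divisible by another's, tail-reduce, and make monic.
Reduced Gröbner basis: {u - 1, v + 1}.
Label its elements g_1 = u - 1, g_2 = v + 1.

Reduce p = 4u² - 5uv + 6u + 5v - 10 modulo G:
  leading term u²: subtract (4u)·g_1 from 4u² - 5uv + 6u + 5v - 10 → -5uv + 10u + 5v - 10
  leading term uv: subtract (-5v)·g_1 from -5uv + 10u + 5v - 10 → 10u - 10
  leading term u: subtract (10)·g_1 from 10u - 10 → 0
  normal form = 0.
Since the normal form is 0, p ∈ I.

4u² - 5uv + 6u + 5v - 10 lies in I (it reduces to 0).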